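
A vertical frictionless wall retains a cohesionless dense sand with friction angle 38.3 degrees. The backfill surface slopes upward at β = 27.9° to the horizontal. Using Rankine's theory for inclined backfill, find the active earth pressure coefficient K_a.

K_a = cos β · (cos β − √(cos²β − cos²φ)) / (cos β + √(cos²β − cos²φ)).
cos β = 0.8838, cos φ = 0.7848, √(cos²β − cos²φ) = 0.4064.
K_a = 0.8838 × (0.8838 − 0.4064)/(0.8838 + 0.4064) = 0.3270.

0.327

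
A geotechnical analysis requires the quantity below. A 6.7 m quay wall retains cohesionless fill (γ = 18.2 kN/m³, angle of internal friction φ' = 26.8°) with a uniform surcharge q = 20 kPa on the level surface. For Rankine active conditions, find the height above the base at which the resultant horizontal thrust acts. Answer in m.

2.51 m

K_a = 0.3785.
Triangular part P₁ = ½K_aγH² = 154.6 at H/3 = 2.233 m; rectangular part P₂ = K_a q H = 50.72 at H/2 = 3.350 m.
ȳ = (P₁·2.233 + P₂·3.350)/(P₁+P₂) = 2.509 m.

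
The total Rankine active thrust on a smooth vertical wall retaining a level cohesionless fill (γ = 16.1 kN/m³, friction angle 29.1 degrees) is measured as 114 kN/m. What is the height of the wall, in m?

K_a = 0.3456. P_a = ½ K_a γ H² ⇒ H = √(2P_a/(K_a γ)).
H = √(2×114/(0.3456×16.1)) = 6.401 m.

6.40 m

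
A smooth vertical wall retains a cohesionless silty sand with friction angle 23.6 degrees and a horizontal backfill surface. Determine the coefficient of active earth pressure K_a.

0.428

K_a = tan²(45° − φ/2) = tan²(33.20°) = 0.4282.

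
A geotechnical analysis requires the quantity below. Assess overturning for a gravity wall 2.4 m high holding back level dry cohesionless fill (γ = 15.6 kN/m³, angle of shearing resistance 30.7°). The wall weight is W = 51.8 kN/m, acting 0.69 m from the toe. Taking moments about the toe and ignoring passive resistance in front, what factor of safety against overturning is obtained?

3.07

K_a = tan²(45° − 30.7°/2) = 0.3240.
P_a = ½K_aγH² = 0.5×0.3240×15.6×2.4² = 14.56 kN/m, acting at H/3 = 0.8000 m above the base.
Overturning moment M_o = P_a × H/3 = 14.56 × 0.8000 = 11.65.
Resisting moment M_r = W × 0.69 = 51.8 × 0.69 = 35.74.
FS_overturning = M_r/M_o = 35.74/11.65 = 3.069.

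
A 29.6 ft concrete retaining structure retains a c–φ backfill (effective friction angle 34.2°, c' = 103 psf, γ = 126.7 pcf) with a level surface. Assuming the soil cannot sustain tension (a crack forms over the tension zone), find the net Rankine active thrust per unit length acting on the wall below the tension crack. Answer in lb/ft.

12500 lb/ft

K_a = 0.2803; √K_a = 0.5295.
Tension-crack depth z_c = 2c/(γ√K_a) = 2×103/(126.7×0.5295) = 3.071 ft.
σ_a at base = K_a γ H − 2c√K_a = 0.2803×126.7×29.6 − 2×103×0.5295 = 942.3 psf.
P_a = ½ × 942.3 × (H − z_c) = 0.5×942.3×26.53 = 12500 lb/ft.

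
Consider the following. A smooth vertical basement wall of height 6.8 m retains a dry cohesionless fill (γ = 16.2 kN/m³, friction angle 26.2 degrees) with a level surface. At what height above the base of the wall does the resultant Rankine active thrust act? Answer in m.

2.27 m

K_a = 0.3874.
The pressure distribution is triangular, so the resultant acts at H/3 above the base = 6.8/3 = 2.267 m.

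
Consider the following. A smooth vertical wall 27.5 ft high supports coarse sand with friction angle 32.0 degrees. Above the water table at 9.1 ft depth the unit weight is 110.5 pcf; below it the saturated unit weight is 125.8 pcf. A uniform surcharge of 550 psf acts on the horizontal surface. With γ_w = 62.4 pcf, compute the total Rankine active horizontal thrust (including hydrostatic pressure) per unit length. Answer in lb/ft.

25600 lb/ft

K_a = tan²(45° − φ/2) = 0.3073.
γ' = 125.8 − 62.4 = 63.40 pcf. h₂ = H − d_w = 18.4 ft.
σ'_h: at surface K_a·q = 169.0; at WT K_a(q+γd_w) = 478.0; at base K_a(q+γd_w+γ'h₂) = 836.4 psf.
P₁ = ½(169.0+478.0)×9.1 = 2944; P₂ = ½(478.0+836.4)×18.4 = 12090; P_w = ½γ_w h₂² = 10560.
Total = 2944+12090+10560 = 25600 lb/ft.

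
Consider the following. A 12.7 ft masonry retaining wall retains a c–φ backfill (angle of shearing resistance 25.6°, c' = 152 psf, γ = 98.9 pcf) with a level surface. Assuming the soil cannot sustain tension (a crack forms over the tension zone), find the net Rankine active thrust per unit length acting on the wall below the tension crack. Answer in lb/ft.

1200 lb/ft

K_a = 0.3966; √K_a = 0.6297.
Tension-crack depth z_c = 2c/(γ√K_a) = 2×152/(98.9×0.6297) = 4.881 ft.
σ_a at base = K_a γ H − 2c√K_a = 0.3966×98.9×12.7 − 2×152×0.6297 = 306.7 psf.
P_a = ½ × 306.7 × (H − z_c) = 0.5×306.7×7.819 = 1199 lb/ft.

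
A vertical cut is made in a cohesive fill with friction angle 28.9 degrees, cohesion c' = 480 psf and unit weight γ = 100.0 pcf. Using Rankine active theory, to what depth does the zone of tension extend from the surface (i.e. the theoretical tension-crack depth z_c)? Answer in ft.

16.3 ft

K_a = tan²(45° − 28.9°/2) = 0.3484; √K_a = 0.5902.
The active pressure is zero where K_a γ z = 2c√K_a, so z_c = 2c/(γ√K_a) = 2×480/(100.0×0.5902) = 16.27 ft.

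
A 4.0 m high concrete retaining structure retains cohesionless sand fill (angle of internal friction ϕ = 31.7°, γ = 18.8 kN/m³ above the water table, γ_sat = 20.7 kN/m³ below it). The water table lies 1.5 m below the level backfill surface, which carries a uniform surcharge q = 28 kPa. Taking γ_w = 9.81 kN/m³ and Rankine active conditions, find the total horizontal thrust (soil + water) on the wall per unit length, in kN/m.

K_a = tan²(45° − φ/2) = 0.3111.
γ' = 20.7 − 9.81 = 10.89 kN/m³. h₂ = H − d_w = 2.5 m.
σ'_h: at surface K_a·q = 8.710; at WT K_a(q+γd_w) = 17.48; at base K_a(q+γd_w+γ'h₂) = 25.95 kPa.
P₁ = ½(8.710+17.48)×1.5 = 19.64; P₂ = ½(17.48+25.95)×2.5 = 54.29; P_w = ½γ_w h₂² = 30.66.
Total = 19.64+54.29+30.66 = 104.6 kN/m.

105 kN/m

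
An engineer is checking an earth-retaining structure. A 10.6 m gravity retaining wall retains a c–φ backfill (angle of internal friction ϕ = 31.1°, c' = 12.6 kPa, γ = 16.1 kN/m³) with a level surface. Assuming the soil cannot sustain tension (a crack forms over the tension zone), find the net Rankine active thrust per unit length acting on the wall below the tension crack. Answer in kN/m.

K_a = 0.3188; √K_a = 0.5646.
Tension-crack depth z_c = 2c/(γ√K_a) = 2×12.6/(16.1×0.5646) = 2.772 m.
σ_a at base = K_a γ H − 2c√K_a = 0.3188×16.1×10.6 − 2×12.6×0.5646 = 40.18 kPa.
P_a = ½ × 40.18 × (H − z_c) = 0.5×40.18×7.828 = 157.3 kN/m.

157 kN/m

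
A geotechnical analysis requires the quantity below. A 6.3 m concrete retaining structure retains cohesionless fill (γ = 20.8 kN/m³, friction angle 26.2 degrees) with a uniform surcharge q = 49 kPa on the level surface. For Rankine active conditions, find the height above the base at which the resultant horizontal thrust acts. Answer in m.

2.55 m

K_a = 0.3874.
Triangular part P₁ = ½K_aγH² = 159.9 at H/3 = 2.100 m; rectangular part P₂ = K_a q H = 119.6 at H/2 = 3.150 m.
ȳ = (P₁·2.100 + P₂·3.150)/(P₁+P₂) = 2.549 m.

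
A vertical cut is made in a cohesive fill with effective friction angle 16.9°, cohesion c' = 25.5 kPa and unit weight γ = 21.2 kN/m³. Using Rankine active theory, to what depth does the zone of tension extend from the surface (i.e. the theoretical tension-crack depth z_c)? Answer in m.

K_a = tan²(45° − 16.9°/2) = 0.5495; √K_a = 0.7413.
The active pressure is zero where K_a γ z = 2c√K_a, so z_c = 2c/(γ√K_a) = 2×25.5/(21.2×0.7413) = 3.245 m.

3.25 m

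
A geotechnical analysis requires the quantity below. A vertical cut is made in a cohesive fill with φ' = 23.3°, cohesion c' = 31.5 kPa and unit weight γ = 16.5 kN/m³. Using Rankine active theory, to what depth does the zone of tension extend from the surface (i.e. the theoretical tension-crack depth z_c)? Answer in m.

5.80 m

K_a = tan²(45° − 23.3°/2) = 0.4331; √K_a = 0.6581.
The active pressure is zero where K_a γ z = 2c√K_a, so z_c = 2c/(γ√K_a) = 2×31.5/(16.5×0.6581) = 5.802 m.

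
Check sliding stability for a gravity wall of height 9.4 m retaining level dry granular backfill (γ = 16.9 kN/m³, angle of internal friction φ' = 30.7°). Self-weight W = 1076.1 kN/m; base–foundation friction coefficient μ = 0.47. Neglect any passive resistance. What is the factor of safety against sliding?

2.09

K_a = tan²(45° − 30.7°/2) = 0.3240.
P_a = ½K_aγH² = 0.5×0.3240×16.9×9.4² = 241.9 kN/m, acting at H/3 = 3.133 m above the base.
FS_sliding = μW / P_a = 0.47×1076.1 / 241.9 = 2.091.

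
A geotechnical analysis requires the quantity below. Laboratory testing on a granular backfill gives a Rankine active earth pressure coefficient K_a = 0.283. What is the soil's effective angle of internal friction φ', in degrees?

K_a = tan²(45° − φ/2) ⇒ 45° − φ/2 = arctan(√0.283) = 28.01°.
φ = 2(45° − 28.01°) = 33.98°.

34.0°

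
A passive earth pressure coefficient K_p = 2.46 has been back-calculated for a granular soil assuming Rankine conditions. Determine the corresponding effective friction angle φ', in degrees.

25.0°

K_p = (1+sin φ)/(1−sin φ) ⇒ sin φ = (K_p − 1)/(K_p + 1) = 0.4220.
φ = arcsin(0.4220) = 24.96°.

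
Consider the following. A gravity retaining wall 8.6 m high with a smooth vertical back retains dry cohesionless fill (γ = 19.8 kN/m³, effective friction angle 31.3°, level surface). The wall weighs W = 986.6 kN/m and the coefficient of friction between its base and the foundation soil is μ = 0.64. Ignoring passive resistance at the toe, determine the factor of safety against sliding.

K_a = tan²(45° − 31.3°/2) = 0.3162.
P_a = ½K_aγH² = 0.5×0.3162×19.8×8.6² = 231.5 kN/m, acting at H/3 = 2.867 m above the base.
FS_sliding = μW / P_a = 0.64×986.6 / 231.5 = 2.727.

2.73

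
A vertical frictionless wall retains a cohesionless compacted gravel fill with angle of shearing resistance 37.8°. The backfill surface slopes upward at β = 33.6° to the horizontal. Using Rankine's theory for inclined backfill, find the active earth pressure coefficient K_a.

0.433

K_a = cos β · (cos β − √(cos²β − cos²φ)) / (cos β + √(cos²β − cos²φ)).
cos β = 0.8329, cos φ = 0.7902, √(cos²β − cos²φ) = 0.2635.
K_a = 0.8329 × (0.8329 − 0.2635)/(0.8329 + 0.2635) = 0.4326.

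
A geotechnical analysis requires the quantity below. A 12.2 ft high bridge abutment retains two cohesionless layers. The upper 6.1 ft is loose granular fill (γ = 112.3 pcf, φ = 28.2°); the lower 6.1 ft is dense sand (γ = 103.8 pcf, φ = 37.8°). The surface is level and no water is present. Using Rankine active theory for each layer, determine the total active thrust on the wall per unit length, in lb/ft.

2210 lb/ft

K_a1 = tan²(45°−28.2°/2) = 0.3582; K_a2 = tan²(45°−37.8°/2) = 0.2400.
Layer 1: σ at base = K_a1 γ₁ h₁ = 245.4 psf; P₁ = ½×245.4×6.1 = 748.4.
Layer 2: σ_v at top = γ₁h₁ = 685.0; σ_h top = K_a2×685.0 = 164.4; σ_h base = K_a2×(685.0+103.8×6.1) = 316.4.
P₂ = ½(164.4+316.4)×6.1 = 1466. Total P_a = 748.4+1466 = 2215 lb/ft.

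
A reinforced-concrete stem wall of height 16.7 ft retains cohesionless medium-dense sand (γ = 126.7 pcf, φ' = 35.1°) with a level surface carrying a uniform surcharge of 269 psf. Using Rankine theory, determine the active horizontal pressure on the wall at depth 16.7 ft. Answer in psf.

644 psf

K_a = (1 − sin φ)/(1 + sin φ) = 0.2698.
σ_v = γz + q = 126.7 × 16.7 + 269 = 2385 psf.
σ_h = K_a σ_v = 0.2698 × 2385 = 643.5 psf.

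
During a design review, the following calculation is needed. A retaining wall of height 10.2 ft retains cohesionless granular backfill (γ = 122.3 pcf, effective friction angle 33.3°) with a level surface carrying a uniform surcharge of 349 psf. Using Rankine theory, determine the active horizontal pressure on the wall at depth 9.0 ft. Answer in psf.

K_a = (1 − sin φ)/(1 + sin φ) = 0.2911.
σ_v = γz + q = 122.3 × 9.0 + 349 = 1450 psf.
σ_h = K_a σ_v = 0.2911 × 1450 = 422.1 psf.

422 psf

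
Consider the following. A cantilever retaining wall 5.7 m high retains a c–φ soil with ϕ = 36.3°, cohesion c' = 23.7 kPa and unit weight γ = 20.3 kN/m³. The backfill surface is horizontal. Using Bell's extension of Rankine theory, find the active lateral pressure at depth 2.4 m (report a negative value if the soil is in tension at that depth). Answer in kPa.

-11.5 kPa

K_a = (1 − sin φ)/(1 + sin φ) = 0.2563.
σ_a = K_a γ z − 2c√K_a = 0.2563×20.3×2.4 − 2×23.7×0.5062 = -11.51 kPa.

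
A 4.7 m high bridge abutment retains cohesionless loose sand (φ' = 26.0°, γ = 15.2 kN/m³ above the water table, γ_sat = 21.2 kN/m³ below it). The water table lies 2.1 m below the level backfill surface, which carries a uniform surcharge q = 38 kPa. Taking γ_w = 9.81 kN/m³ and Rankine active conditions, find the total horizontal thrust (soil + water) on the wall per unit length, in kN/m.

163 kN/m

K_a = tan²(45° − φ/2) = 0.3905.
γ' = 21.2 − 9.81 = 11.39 kN/m³. h₂ = H − d_w = 2.6 m.
σ'_h: at surface K_a·q = 14.84; at WT K_a(q+γd_w) = 27.30; at base K_a(q+γd_w+γ'h₂) = 38.86 kPa.
P₁ = ½(14.84+27.30)×2.1 = 44.25; P₂ = ½(27.30+38.86)×2.6 = 86.01; P_w = ½γ_w h₂² = 33.16.
Total = 44.25+86.01+33.16 = 163.4 kN/m.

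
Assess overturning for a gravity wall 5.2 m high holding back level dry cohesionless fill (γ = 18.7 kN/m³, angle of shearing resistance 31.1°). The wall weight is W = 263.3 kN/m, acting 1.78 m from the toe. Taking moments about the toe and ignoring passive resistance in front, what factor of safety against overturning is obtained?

K_a = tan²(45° − 31.1°/2) = 0.3188.
P_a = ½K_aγH² = 0.5×0.3188×18.7×5.2² = 80.60 kN/m, acting at H/3 = 1.733 m above the base.
Overturning moment M_o = P_a × H/3 = 80.60 × 1.733 = 139.7.
Resisting moment M_r = W × 1.78 = 263.3 × 1.78 = 468.7.
FS_overturning = M_r/M_o = 468.7/139.7 = 3.355.

3.35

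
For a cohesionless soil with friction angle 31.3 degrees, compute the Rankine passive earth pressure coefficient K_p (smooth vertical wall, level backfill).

K_p = (1 + sin φ)/(1 − sin φ) = tan²(45° + 31.3°/2) = 3.162.

3.16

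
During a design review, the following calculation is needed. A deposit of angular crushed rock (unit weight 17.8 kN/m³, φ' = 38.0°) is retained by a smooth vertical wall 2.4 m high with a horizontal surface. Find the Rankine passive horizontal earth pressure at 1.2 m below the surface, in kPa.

89.8 kPa

K_p = (1 + sin φ)/(1 − sin φ) = 4.204.
σ_h = K_p γ z = 4.204 × 17.8 × 1.2 = 89.79 kPa.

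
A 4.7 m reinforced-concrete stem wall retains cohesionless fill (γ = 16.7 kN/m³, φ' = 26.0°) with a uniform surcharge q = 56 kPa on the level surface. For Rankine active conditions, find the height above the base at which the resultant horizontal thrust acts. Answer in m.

2.03 m

K_a = 0.3905.
Triangular part P₁ = ½K_aγH² = 72.02 at H/3 = 1.567 m; rectangular part P₂ = K_a q H = 102.8 at H/2 = 2.350 m.
ȳ = (P₁·1.567 + P₂·2.350)/(P₁+P₂) = 2.027 m.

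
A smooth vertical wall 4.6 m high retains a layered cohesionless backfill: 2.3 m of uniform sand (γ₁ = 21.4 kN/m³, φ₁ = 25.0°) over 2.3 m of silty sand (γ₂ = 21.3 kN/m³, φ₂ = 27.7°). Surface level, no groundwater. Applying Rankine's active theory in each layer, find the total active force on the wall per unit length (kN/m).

K_a1 = tan²(45°−25.0°/2) = 0.4059; K_a2 = tan²(45°−27.7°/2) = 0.3653.
Layer 1: σ at base = K_a1 γ₁ h₁ = 19.98 kPa; P₁ = ½×19.98×2.3 = 22.97.
Layer 2: σ_v at top = γ₁h₁ = 49.22; σ_h top = K_a2×49.22 = 17.98; σ_h base = K_a2×(49.22+21.3×2.3) = 35.88.
P₂ = ½(17.98+35.88)×2.3 = 61.94. Total P_a = 22.97+61.94 = 84.91 kN/m.

84.9 kN/m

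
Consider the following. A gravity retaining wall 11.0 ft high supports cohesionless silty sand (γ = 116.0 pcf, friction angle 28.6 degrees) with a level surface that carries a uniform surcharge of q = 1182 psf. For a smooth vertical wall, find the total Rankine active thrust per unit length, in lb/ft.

K_a = tan²(45° − φ/2) = 0.3525.
Soil triangle: ½ K_a γ H² = 0.5×0.3525×116.0×11.0² = 2474 lb/ft.
Surcharge rectangle: K_a q H = 0.3525×1182×11.0 = 4584 lb/ft.
Total = 2474 + 4584 = 7058 lb/ft.

7060 lb/ft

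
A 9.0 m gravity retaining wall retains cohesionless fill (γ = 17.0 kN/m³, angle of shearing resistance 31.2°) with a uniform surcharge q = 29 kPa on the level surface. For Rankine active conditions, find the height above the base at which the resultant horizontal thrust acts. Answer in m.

K_a = 0.3175.
Triangular part P₁ = ½K_aγH² = 218.6 at H/3 = 3.000 m; rectangular part P₂ = K_a q H = 82.87 at H/2 = 4.500 m.
ȳ = (P₁·3.000 + P₂·4.500)/(P₁+P₂) = 3.412 m.

3.41 m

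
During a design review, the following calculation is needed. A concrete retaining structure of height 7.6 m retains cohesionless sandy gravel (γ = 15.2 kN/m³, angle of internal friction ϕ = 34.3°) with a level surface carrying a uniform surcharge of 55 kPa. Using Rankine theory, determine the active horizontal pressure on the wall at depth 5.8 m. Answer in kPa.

40.0 kPa

K_a = (1 − sin φ)/(1 + sin φ) = 0.2792.
σ_v = γz + q = 15.2 × 5.8 + 55 = 143.2 kPa.
σ_h = K_a σ_v = 0.2792 × 143.2 = 39.96 kPa.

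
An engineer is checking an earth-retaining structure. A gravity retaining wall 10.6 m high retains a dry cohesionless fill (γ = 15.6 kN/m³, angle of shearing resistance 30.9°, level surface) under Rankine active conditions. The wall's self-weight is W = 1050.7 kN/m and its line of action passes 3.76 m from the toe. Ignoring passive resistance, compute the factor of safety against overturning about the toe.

K_a = tan²(45° − 30.9°/2) = 0.3214.
P_a = ½K_aγH² = 0.5×0.3214×15.6×10.6² = 281.7 kN/m, acting at H/3 = 3.533 m above the base.
Overturning moment M_o = P_a × H/3 = 281.7 × 3.533 = 995.3.
Resisting moment M_r = W × 3.76 = 1050.7 × 3.76 = 3951.
FS_overturning = M_r/M_o = 3951/995.3 = 3.969.

3.97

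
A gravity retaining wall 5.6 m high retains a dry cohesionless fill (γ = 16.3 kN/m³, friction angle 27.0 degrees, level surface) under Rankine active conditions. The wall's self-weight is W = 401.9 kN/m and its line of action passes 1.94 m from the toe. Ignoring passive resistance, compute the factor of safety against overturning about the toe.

4.35

K_a = tan²(45° − 27.0°/2) = 0.3755.
P_a = ½K_aγH² = 0.5×0.3755×16.3×5.6² = 95.98 kN/m, acting at H/3 = 1.867 m above the base.
Overturning moment M_o = P_a × H/3 = 95.98 × 1.867 = 179.2.
Resisting moment M_r = W × 1.94 = 401.9 × 1.94 = 779.7.
FS_overturning = M_r/M_o = 779.7/179.2 = 4.352.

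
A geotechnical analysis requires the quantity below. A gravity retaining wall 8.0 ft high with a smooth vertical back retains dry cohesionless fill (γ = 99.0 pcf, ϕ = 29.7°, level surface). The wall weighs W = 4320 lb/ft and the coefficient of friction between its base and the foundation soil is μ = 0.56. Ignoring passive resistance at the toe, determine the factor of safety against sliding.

K_a = tan²(45° − 29.7°/2) = 0.3374.
P_a = ½K_aγH² = 0.5×0.3374×99.0×8.0² = 1069 lb/ft, acting at H/3 = 2.667 ft above the base.
FS_sliding = μW / P_a = 0.56×4320 / 1069 = 2.263.

2.26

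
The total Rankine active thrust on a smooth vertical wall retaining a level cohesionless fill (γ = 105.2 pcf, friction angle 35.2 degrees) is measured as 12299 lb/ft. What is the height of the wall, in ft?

29.5 ft

K_a = 0.2687. P_a = ½ K_a γ H² ⇒ H = √(2P_a/(K_a γ)).
H = √(2×12299/(0.2687×105.2)) = 29.50 ft.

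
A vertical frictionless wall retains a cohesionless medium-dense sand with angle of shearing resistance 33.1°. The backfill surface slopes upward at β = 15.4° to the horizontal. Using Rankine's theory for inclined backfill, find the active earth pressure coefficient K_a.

0.326

K_a = cos β · (cos β − √(cos²β − cos²φ)) / (cos β + √(cos²β − cos²φ)).
cos β = 0.9641, cos φ = 0.8377, √(cos²β − cos²φ) = 0.4772.
K_a = 0.9641 × (0.9641 − 0.4772)/(0.9641 + 0.4772) = 0.3257.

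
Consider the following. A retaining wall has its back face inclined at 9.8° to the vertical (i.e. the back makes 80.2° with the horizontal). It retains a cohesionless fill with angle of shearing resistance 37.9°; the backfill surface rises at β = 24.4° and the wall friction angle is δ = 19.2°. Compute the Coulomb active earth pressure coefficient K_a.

K_a = sin²(α+φ) / [sin²α · sin(α−δ) · (1 + √{sin(φ+δ)sin(φ−β) / (sin(α−δ)sin(α+β))})²].
With α = 80.2°, φ = 37.9°, δ = 19.2°, β = 24.4°: K_a = 0.4176.

0.418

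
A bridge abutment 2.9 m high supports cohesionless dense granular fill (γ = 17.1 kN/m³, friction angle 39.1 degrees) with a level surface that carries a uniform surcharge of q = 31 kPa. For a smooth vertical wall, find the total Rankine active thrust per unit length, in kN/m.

36.6 kN/m

K_a = tan²(45° − φ/2) = 0.2265.
Soil triangle: ½ K_a γ H² = 0.5×0.2265×17.1×2.9² = 16.29 kN/m.
Surcharge rectangle: K_a q H = 0.2265×31×2.9 = 20.36 kN/m.
Total = 16.29 + 20.36 = 36.65 kN/m.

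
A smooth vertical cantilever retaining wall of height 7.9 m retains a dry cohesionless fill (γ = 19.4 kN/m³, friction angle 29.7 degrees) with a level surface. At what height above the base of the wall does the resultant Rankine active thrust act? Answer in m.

2.63 m

K_a = 0.3374.
The pressure distribution is triangular, so the resultant acts at H/3 above the base = 7.9/3 = 2.633 m.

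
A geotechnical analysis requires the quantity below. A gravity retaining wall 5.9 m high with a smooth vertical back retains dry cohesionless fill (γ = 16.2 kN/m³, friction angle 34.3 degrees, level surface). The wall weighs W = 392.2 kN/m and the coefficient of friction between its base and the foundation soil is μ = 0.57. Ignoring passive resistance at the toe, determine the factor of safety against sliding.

K_a = tan²(45° − 34.3°/2) = 0.2792.
P_a = ½K_aγH² = 0.5×0.2792×16.2×5.9² = 78.71 kN/m, acting at H/3 = 1.967 m above the base.
FS_sliding = μW / P_a = 0.57×392.2 / 78.71 = 2.840.

2.84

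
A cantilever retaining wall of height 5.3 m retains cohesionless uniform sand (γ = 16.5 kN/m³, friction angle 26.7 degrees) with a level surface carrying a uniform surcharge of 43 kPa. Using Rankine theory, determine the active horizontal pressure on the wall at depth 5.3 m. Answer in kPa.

49.6 kPa

K_a = (1 − sin φ)/(1 + sin φ) = 0.3800.
σ_v = γz + q = 16.5 × 5.3 + 43 = 130.4 kPa.
σ_h = K_a σ_v = 0.3800 × 130.4 = 49.57 kPa.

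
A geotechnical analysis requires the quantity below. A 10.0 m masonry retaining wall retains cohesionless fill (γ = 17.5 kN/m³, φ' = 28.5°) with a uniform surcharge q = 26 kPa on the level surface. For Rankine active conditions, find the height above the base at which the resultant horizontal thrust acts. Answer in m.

K_a = 0.3540.
Triangular part P₁ = ½K_aγH² = 309.7 at H/3 = 3.333 m; rectangular part P₂ = K_a q H = 92.03 at H/2 = 5.000 m.
ȳ = (P₁·3.333 + P₂·5.000)/(P₁+P₂) = 3.715 m.

3.72 m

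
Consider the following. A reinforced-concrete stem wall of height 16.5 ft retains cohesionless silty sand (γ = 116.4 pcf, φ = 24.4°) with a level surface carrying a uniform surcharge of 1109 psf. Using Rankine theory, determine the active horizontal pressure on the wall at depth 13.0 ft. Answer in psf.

1090 psf

K_a = (1 − sin φ)/(1 + sin φ) = 0.4153.
σ_v = γz + q = 116.4 × 13.0 + 1109 = 2622 psf.
σ_h = K_a σ_v = 0.4153 × 2622 = 1089 psf.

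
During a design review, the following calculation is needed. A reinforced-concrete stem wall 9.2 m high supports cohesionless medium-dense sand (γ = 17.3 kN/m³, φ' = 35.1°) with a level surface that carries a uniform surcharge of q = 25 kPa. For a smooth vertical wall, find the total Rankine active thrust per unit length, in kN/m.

K_a = tan²(45° − φ/2) = 0.2698.
Soil triangle: ½ K_a γ H² = 0.5×0.2698×17.3×9.2² = 197.6 kN/m.
Surcharge rectangle: K_a q H = 0.2698×25×9.2 = 62.06 kN/m.
Total = 197.6 + 62.06 = 259.6 kN/m.

260 kN/m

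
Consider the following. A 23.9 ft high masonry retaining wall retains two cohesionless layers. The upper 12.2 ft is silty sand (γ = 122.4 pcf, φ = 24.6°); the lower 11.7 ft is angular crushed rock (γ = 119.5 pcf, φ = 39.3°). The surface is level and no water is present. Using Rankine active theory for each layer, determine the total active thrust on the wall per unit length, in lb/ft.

K_a1 = tan²(45°−24.6°/2) = 0.4121; K_a2 = tan²(45°−39.3°/2) = 0.2245.
Layer 1: σ at base = K_a1 γ₁ h₁ = 615.5 psf; P₁ = ½×615.5×12.2 = 3754.
Layer 2: σ_v at top = γ₁h₁ = 1493; σ_h top = K_a2×1493 = 335.2; σ_h base = K_a2×(1493+119.5×11.7) = 649.0.
P₂ = ½(335.2+649.0)×11.7 = 5757. Total P_a = 3754+5757 = 9512 lb/ft.

9510 lb/ft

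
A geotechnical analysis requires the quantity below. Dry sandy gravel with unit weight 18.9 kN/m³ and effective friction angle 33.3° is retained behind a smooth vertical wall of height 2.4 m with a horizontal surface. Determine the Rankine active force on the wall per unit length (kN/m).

15.8 kN/m

K_a = tan²(45° − φ/2) = 0.2911.
P_a = ½ K_a γ H² = 0.5 × 0.2911 × 18.9 × 2.4² = 15.85 kN/m.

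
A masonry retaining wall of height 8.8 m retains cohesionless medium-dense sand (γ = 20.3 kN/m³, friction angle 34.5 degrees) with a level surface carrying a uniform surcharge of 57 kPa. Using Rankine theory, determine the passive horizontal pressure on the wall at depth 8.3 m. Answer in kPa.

815 kPa

K_p = (1 + sin φ)/(1 − sin φ) = 3.613.
σ_v = γz + q = 20.3 × 8.3 + 57 = 225.5 kPa.
σ_h = K_p σ_v = 3.613 × 225.5 = 814.6 kPa.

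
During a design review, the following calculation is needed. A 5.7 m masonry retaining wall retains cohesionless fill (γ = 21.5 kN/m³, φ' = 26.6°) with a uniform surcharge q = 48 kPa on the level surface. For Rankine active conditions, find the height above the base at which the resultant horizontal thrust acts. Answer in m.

2.32 m

K_a = 0.3814.
Triangular part P₁ = ½K_aγH² = 133.2 at H/3 = 1.900 m; rectangular part P₂ = K_a q H = 104.4 at H/2 = 2.850 m.
ȳ = (P₁·1.900 + P₂·2.850)/(P₁+P₂) = 2.317 m.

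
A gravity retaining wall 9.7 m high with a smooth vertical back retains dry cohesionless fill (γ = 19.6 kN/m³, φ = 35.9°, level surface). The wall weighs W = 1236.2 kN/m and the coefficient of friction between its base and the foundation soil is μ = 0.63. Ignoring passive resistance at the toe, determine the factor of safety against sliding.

K_a = tan²(45° − 35.9°/2) = 0.2607.
P_a = ½K_aγH² = 0.5×0.2607×19.6×9.7² = 240.4 kN/m, acting at H/3 = 3.233 m above the base.
FS_sliding = μW / P_a = 0.63×1236.2 / 240.4 = 3.239.

3.24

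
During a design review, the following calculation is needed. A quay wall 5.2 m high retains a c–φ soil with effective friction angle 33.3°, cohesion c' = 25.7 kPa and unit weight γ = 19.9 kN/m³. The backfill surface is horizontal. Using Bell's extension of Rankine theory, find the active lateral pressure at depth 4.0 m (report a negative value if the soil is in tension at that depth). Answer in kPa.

K_a = (1 − sin φ)/(1 + sin φ) = 0.2911.
σ_a = K_a γ z − 2c√K_a = 0.2911×19.9×4.0 − 2×25.7×0.5396 = -4.559 kPa.

-4.56 kPa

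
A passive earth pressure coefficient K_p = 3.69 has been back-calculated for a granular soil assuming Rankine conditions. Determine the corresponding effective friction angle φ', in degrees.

35.0°

K_p = (1+sin φ)/(1−sin φ) ⇒ sin φ = (K_p − 1)/(K_p + 1) = 0.5736.
φ = arcsin(0.5736) = 35.00°.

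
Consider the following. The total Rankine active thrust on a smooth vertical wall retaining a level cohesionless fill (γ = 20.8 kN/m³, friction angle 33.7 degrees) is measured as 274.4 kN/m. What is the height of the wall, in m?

K_a = 0.2863. P_a = ½ K_a γ H² ⇒ H = √(2P_a/(K_a γ)).
H = √(2×274.4/(0.2863×20.8)) = 9.600 m.

9.60 m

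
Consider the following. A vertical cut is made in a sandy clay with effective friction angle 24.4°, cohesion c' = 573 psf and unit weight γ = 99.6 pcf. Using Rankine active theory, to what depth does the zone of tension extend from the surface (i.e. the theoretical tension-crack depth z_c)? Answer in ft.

17.9 ft

K_a = tan²(45° − 24.4°/2) = 0.4153; √K_a = 0.6445.
The active pressure is zero where K_a γ z = 2c√K_a, so z_c = 2c/(γ√K_a) = 2×573/(99.6×0.6445) = 17.85 ft.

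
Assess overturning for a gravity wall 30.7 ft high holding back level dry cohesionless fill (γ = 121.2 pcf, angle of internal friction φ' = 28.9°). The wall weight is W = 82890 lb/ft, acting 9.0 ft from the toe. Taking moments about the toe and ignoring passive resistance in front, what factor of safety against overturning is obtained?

K_a = tan²(45° − 28.9°/2) = 0.3484.
P_a = ½K_aγH² = 0.5×0.3484×121.2×30.7² = 19900 lb/ft, acting at H/3 = 10.23 ft above the base.
Overturning moment M_o = P_a × H/3 = 19900 × 10.23 = 203600.
Resisting moment M_r = W × 9.0 = 82890 × 9.0 = 746000.
FS_overturning = M_r/M_o = 746000/203600 = 3.664.

3.66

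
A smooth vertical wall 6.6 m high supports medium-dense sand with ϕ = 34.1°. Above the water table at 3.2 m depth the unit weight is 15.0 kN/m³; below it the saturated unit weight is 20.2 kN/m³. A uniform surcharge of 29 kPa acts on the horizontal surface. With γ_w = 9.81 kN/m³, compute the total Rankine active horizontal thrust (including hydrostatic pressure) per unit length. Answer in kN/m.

195 kN/m

K_a = tan²(45° − φ/2) = 0.2815.
γ' = 20.2 − 9.81 = 10.39 kN/m³. h₂ = H − d_w = 3.4 m.
σ'_h: at surface K_a·q = 8.164; at WT K_a(q+γd_w) = 21.68; at base K_a(q+γd_w+γ'h₂) = 31.62 kPa.
P₁ = ½(8.164+21.68)×3.2 = 47.75; P₂ = ½(21.68+31.62)×3.4 = 90.61; P_w = ½γ_w h₂² = 56.70.
Total = 47.75+90.61+56.70 = 195.1 kN/m.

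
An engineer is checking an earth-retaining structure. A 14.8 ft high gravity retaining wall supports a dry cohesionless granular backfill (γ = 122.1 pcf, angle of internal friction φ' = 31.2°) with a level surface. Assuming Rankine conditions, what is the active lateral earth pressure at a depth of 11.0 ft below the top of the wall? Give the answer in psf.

K_a = (1 − sin φ)/(1 + sin φ) = 0.3175.
σ_h = K_a γ z = 0.3175 × 122.1 × 11.0 = 426.4 psf.

426 psf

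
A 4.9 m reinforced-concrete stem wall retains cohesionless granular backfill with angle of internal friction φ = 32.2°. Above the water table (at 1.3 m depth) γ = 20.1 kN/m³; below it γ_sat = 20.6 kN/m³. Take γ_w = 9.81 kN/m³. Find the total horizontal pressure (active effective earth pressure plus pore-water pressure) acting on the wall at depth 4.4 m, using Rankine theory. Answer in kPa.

48.6 kPa

K_a = (1 − sin φ)/(1 + sin φ) = 0.3047.
γ' = 20.6 − 9.81 = 10.79 kN/m³.
Effective vertical stress at 4.4 m: σ'_v = 20.1×1.3 + 10.79×3.10 = 59.58 kPa.
σ'_h = K_a σ'_v = 0.3047 × 59.58 = 18.16 kPa; u = γ_w × 3.10 = 30.41 kPa.
Total σ_h = 18.16 + 30.41 = 48.57 kPa.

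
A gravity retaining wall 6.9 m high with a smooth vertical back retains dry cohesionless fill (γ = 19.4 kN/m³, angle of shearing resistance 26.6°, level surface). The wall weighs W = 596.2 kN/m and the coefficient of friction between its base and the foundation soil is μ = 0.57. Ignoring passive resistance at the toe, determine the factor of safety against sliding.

1.93

K_a = tan²(45° − 26.6°/2) = 0.3814.
P_a = ½K_aγH² = 0.5×0.3814×19.4×6.9² = 176.2 kN/m, acting at H/3 = 2.300 m above the base.
FS_sliding = μW / P_a = 0.57×596.2 / 176.2 = 1.929.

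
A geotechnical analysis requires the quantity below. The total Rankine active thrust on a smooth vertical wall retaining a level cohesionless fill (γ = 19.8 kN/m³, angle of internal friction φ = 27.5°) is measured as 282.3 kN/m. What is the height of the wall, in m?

8.80 m

K_a = 0.3682. P_a = ½ K_a γ H² ⇒ H = √(2P_a/(K_a γ)).
H = √(2×282.3/(0.3682×19.8)) = 8.800 m.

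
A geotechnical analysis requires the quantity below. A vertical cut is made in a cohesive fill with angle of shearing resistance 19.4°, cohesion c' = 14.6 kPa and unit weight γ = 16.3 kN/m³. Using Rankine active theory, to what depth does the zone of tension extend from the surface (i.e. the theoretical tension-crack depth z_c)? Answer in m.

2.53 m

K_a = tan²(45° − 19.4°/2) = 0.5013; √K_a = 0.7080.
The active pressure is zero where K_a γ z = 2c√K_a, so z_c = 2c/(γ√K_a) = 2×14.6/(16.3×0.7080) = 2.530 m.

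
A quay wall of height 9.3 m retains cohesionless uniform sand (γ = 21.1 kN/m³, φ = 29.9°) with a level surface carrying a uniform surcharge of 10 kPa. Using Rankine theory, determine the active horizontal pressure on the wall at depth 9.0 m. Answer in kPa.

K_a = (1 − sin φ)/(1 + sin φ) = 0.3347.
σ_v = γz + q = 21.1 × 9.0 + 10 = 199.9 kPa.
σ_h = K_a σ_v = 0.3347 × 199.9 = 66.90 kPa.

66.9 kPa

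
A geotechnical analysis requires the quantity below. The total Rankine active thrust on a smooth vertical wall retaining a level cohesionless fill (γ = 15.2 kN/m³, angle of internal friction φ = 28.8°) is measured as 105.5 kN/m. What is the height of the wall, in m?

K_a = 0.3498. P_a = ½ K_a γ H² ⇒ H = √(2P_a/(K_a γ)).
H = √(2×105.5/(0.3498×15.2)) = 6.300 m.

6.30 m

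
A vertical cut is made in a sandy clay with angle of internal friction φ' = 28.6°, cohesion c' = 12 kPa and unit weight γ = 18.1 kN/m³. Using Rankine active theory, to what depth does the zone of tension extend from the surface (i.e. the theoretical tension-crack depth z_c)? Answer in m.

2.23 m

K_a = tan²(45° − 28.6°/2) = 0.3525; √K_a = 0.5938.
The active pressure is zero where K_a γ z = 2c√K_a, so z_c = 2c/(γ√K_a) = 2×12/(18.1×0.5938) = 2.233 m.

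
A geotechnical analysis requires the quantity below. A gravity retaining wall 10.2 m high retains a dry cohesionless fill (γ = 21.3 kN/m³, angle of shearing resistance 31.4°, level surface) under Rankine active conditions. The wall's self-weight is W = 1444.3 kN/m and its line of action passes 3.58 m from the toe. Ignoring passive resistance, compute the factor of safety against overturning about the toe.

K_a = tan²(45° − 31.4°/2) = 0.3149.
P_a = ½K_aγH² = 0.5×0.3149×21.3×10.2² = 348.9 kN/m, acting at H/3 = 3.400 m above the base.
Overturning moment M_o = P_a × H/3 = 348.9 × 3.400 = 1186.
Resisting moment M_r = W × 3.58 = 1444.3 × 3.58 = 5171.
FS_overturning = M_r/M_o = 5171/1186 = 4.358.

4.36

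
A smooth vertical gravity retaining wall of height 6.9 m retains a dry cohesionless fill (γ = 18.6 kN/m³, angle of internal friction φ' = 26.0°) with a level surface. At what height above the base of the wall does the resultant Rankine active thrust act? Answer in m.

2.30 m

K_a = 0.3905.
The pressure distribution is triangular, so the resultant acts at H/3 above the base = 6.9/3 = 2.300 m.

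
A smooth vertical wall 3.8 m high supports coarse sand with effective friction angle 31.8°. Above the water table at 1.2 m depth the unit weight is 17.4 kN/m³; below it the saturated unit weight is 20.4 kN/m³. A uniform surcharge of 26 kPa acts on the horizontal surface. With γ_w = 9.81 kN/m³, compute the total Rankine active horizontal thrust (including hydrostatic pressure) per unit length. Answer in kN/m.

K_a = tan²(45° − φ/2) = 0.3098.
γ' = 20.4 − 9.81 = 10.59 kN/m³. h₂ = H − d_w = 2.6 m.
σ'_h: at surface K_a·q = 8.055; at WT K_a(q+γd_w) = 14.52; at base K_a(q+γd_w+γ'h₂) = 23.05 kPa.
P₁ = ½(8.055+14.52)×1.2 = 13.55; P₂ = ½(14.52+23.05)×2.6 = 48.85; P_w = ½γ_w h₂² = 33.16.
Total = 13.55+48.85+33.16 = 95.55 kN/m.

95.6 kN/m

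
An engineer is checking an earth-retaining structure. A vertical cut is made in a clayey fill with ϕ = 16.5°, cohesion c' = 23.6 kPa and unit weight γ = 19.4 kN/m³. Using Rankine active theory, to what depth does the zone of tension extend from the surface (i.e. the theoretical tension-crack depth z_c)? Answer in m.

K_a = tan²(45° − 16.5°/2) = 0.5576; √K_a = 0.7467.
The active pressure is zero where K_a γ z = 2c√K_a, so z_c = 2c/(γ√K_a) = 2×23.6/(19.4×0.7467) = 3.258 m.

3.26 m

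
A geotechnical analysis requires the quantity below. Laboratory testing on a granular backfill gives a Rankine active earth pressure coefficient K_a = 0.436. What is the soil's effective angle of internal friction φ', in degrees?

23.1°

K_a = tan²(45° − φ/2) ⇒ 45° − φ/2 = arctan(√0.436) = 33.44°.
φ = 2(45° − 33.44°) = 23.13°.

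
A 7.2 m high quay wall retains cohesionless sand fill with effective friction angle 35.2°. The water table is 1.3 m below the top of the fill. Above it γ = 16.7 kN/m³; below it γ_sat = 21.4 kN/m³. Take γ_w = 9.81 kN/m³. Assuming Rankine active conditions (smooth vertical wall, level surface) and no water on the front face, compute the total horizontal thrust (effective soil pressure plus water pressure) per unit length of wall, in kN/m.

263 kN/m

K_a = tan²(45° − φ/2) = 0.2687.
γ' = 21.4 − 9.81 = 11.59 kN/m³. Depth below WT = 5.9 m.
σ'_h at WT = K_a γ d_w = 5.833 kPa; at base = 5.833 + K_a γ' × 5.9 = 24.21 kPa.
P₁ (0–1.3 m) = ½×5.833×1.3 = 3.792. P₂ (1.3–7.2 m) = ½(5.833+24.21)×5.9 = 88.62.
P_w = ½ γ_w h₂² = 0.5×9.81×5.9² = 170.7. Total = 3.792+88.62+170.7 = 263.2 kN/m.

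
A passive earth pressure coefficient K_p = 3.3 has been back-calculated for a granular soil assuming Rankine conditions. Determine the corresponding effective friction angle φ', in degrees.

32.3°

K_p = (1+sin φ)/(1−sin φ) ⇒ sin φ = (K_p − 1)/(K_p + 1) = 0.5349.
φ = arcsin(0.5349) = 32.34°.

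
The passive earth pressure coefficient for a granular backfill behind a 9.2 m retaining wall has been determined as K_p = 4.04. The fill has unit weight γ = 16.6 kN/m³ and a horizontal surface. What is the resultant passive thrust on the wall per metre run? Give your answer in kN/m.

P = ½ K_p γ H² = 0.5 × 4.04 × 16.6 × 9.2² = 2838 kN/m.

2840 kN/m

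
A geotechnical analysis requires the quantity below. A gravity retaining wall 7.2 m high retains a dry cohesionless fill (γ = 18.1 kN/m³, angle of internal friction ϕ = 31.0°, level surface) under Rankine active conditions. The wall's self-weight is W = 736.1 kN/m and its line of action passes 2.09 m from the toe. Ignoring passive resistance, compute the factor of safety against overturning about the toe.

4.27

K_a = tan²(45° − 31.0°/2) = 0.3201.
P_a = ½K_aγH² = 0.5×0.3201×18.1×7.2² = 150.2 kN/m, acting at H/3 = 2.400 m above the base.
Overturning moment M_o = P_a × H/3 = 150.2 × 2.400 = 360.4.
Resisting moment M_r = W × 2.09 = 736.1 × 2.09 = 1538.
FS_overturning = M_r/M_o = 1538/360.4 = 4.268.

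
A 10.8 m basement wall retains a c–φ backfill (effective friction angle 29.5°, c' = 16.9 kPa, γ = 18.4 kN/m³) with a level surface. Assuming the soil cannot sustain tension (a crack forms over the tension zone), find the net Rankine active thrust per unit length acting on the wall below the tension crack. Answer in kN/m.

183 kN/m

K_a = 0.3401; √K_a = 0.5832.
Tension-crack depth z_c = 2c/(γ√K_a) = 2×16.9/(18.4×0.5832) = 3.150 m.
σ_a at base = K_a γ H − 2c√K_a = 0.3401×18.4×10.8 − 2×16.9×0.5832 = 47.87 kPa.
P_a = ½ × 47.87 × (H − z_c) = 0.5×47.87×7.650 = 183.1 kN/m.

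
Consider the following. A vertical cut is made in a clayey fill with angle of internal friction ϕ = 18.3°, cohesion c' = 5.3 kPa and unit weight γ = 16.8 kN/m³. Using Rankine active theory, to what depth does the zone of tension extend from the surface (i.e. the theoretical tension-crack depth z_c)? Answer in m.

K_a = tan²(45° − 18.3°/2) = 0.5221; √K_a = 0.7226.
The active pressure is zero where K_a γ z = 2c√K_a, so z_c = 2c/(γ√K_a) = 2×5.3/(16.8×0.7226) = 0.8732 m.

0.873 m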